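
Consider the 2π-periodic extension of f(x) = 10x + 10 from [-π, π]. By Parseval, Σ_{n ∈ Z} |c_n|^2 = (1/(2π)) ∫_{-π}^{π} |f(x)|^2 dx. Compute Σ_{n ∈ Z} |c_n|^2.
Σ |c_n|^2 = 100π^2/3 + 100

Expand and integrate term by term over [-π, π]:
  ∫ (10x)^2 dx = 100·(2π^3/3); ∫ 2·10·(10)·x dx = 0 (odd integrand); ∫ 10^2 dx = 100·2π.
So (1/(2π)) ∫_{-π}^{π} (10x + 10)^2 dx = 100π^2/3 + 100 = 100π^2/3 + 100.
Parseval ⇒ Σ |c_n|^2 = 100π^2/3 + 100.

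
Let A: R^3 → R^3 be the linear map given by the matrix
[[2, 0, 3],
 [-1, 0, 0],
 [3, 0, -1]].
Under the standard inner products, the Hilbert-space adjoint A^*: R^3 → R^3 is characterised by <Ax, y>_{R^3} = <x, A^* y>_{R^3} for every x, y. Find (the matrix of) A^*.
A^* = A^T =
[[2, -1, 3],
 [0, 0, 0],
 [3, 0, -1]]

For real matrices with standard dot products, the defining identity <Ax, y> = <x, A^* y> gives (Ax)^T y = x^T (A^*) y, i.e. x^T A^T y = x^T (A^*) y. Since this holds for all x, y, we must have A^* = A^T. Therefore
A^* =
[[2, -1, 3],
 [0, 0, 0],
 [3, 0, -1]].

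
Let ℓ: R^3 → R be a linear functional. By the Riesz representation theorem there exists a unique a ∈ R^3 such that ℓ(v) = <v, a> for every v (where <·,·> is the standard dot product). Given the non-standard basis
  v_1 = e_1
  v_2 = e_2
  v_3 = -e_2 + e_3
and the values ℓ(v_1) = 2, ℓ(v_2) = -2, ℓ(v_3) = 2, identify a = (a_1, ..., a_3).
a = (2, -2, 0)

Write a = (a_1, ..., a_3) in the standard basis. For each basis vector v_i, ℓ(v_i) = <v_i, a> is a linear equation in the a_j's. Collect the n equations into a matrix system V a = ℓ, where row i of V is v_i (expressed in the standard basis). Since V is invertible (lower-triangular with 1s on the diagonal, up to permutation), solve by back-substitution:
  V =
[[1, 0, 0],
 [0, 1, 0],
 [0, -1, 1]]
  V a = (2, -2, 2)
Solving gives a = (2, -2, 0).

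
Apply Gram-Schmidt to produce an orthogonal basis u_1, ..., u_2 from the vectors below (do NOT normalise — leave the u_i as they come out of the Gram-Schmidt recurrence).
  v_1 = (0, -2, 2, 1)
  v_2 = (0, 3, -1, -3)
Orthogonal basis:
  u_1 = (0, -2, 2, 1)
  u_2 = (0, 5/9, 13/9, -16/9)

Apply the Gram-Schmidt recurrence
  u_1 = v_1
  u_i = v_i − Σ_{j<i} ((v_i · u_j) / (u_j · u_j)) · u_j.

Step by step this gives:
  u_1 = (0, -2, 2, 1)
  u_2 = (0, 5/9, 13/9, -16/9)

Orthogonality check:
  u_2 · u_1 = 0 (should be 0)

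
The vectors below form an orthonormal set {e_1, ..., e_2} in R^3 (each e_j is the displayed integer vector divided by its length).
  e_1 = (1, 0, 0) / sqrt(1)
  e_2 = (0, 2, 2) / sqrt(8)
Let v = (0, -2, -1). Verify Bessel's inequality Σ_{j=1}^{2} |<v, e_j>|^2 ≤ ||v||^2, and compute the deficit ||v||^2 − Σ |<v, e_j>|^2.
Σ |<v, e_j>|^2 = 9/2; ||v||^2 = 5; deficit = 1/2

Write each e_j = u_j / sqrt(<u_j, u_j>) where u_j is the displayed integer vector. Then <v, e_j> = <v, u_j> / sqrt(<u_j, u_j>), so |<v, e_j>|^2 = <v, u_j>^2 / <u_j, u_j>.
Coefficients: <v, e_1> = 0/sqrt(1), <v, e_2> = -6/sqrt(8).
Square and sum: Σ |<v, e_j>|^2 = 9/2.
Compute ||v||^2 = v·v = 5.
Deficit = 5 − 9/2 = 1/2 ≥ 0, confirming Bessel's inequality. (The deficit equals ||v − Σ <v,e_j> e_j||^2, the squared distance from v to span{e_j}.)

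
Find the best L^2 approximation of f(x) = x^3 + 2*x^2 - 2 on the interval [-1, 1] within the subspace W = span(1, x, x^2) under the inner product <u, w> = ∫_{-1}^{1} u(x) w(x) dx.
g(x) = 2*x^2 + 3*x/5 - 2

The best approximation g ∈ W is the orthogonal projection of f onto W. Writing g = a_0 + a_1 x + a_2 x^2, the coefficients solve the normal equations G · a = b where
  G_{ij} = <φ_i, φ_j> and b_i = <f, φ_i>, with φ_0 = 1, φ_1 = x, φ_2 = x^2.
G =
  [2, 0, 2/3]
  [0, 2/3, 0]
  [2/3, 0, 2/5],
b = (-8/3, 2/5, -8/15).
Solving gives a_0 = -2, a_1 = 3/5, a_2 = 2, so
  g(x) = 2*x^2 + 3*x/5 - 2.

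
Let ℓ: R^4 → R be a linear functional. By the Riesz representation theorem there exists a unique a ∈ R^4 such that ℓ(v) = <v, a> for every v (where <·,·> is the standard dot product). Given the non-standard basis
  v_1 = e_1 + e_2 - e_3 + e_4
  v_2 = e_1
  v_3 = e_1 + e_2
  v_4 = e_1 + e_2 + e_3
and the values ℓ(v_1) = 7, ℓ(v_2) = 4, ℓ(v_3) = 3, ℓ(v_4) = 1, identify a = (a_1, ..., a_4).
a = (4, -1, -2, 2)

Write a = (a_1, ..., a_4) in the standard basis. For each basis vector v_i, ℓ(v_i) = <v_i, a> is a linear equation in the a_j's. Collect the n equations into a matrix system V a = ℓ, where row i of V is v_i (expressed in the standard basis). Since V is invertible (lower-triangular with 1s on the diagonal, up to permutation), solve by back-substitution:
  V =
[[1, 1, -1, 1],
 [1, 0, 0, 0],
 [1, 1, 0, 0],
 [1, 1, 1, 0]]
  V a = (7, 4, 3, 1)
Solving gives a = (4, -1, -2, 2).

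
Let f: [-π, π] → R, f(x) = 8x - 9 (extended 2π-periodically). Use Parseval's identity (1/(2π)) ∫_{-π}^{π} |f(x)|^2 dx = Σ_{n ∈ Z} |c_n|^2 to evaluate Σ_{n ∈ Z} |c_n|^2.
Σ |c_n|^2 = 64π^2/3 + 81

Expand and integrate term by term over [-π, π]:
  ∫ (8x)^2 dx = 64·(2π^3/3); ∫ 2·8·(-9)·x dx = 0 (odd integrand); ∫ (-9)^2 dx = 81·2π.
So (1/(2π)) ∫_{-π}^{π} (8x - 9)^2 dx = 64π^2/3 + 81 = 64π^2/3 + 81.
Parseval ⇒ Σ |c_n|^2 = 64π^2/3 + 81.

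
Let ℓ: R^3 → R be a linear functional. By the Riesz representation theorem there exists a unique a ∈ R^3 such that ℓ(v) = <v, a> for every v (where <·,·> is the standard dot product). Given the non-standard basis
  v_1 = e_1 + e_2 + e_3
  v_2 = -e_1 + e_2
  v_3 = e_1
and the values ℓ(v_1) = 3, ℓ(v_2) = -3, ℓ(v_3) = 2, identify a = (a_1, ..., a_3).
a = (2, -1, 2)

Write a = (a_1, ..., a_3) in the standard basis. For each basis vector v_i, ℓ(v_i) = <v_i, a> is a linear equation in the a_j's. Collect the n equations into a matrix system V a = ℓ, where row i of V is v_i (expressed in the standard basis). Since V is invertible (lower-triangular with 1s on the diagonal, up to permutation), solve by back-substitution:
  V =
[[1, 1, 1],
 [-1, 1, 0],
 [1, 0, 0]]
  V a = (3, -3, 2)
Solving gives a = (2, -1, 2).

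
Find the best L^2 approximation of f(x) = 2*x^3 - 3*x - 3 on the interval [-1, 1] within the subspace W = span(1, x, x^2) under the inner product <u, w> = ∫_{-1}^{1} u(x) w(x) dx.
g(x) = -9*x/5 - 3

The best approximation g ∈ W is the orthogonal projection of f onto W. Writing g = a_0 + a_1 x + a_2 x^2, the coefficients solve the normal equations G · a = b where
  G_{ij} = <φ_i, φ_j> and b_i = <f, φ_i>, with φ_0 = 1, φ_1 = x, φ_2 = x^2.
G =
  [2, 0, 2/3]
  [0, 2/3, 0]
  [2/3, 0, 2/5],
b = (-6, -6/5, -2).
Solving gives a_0 = -3, a_1 = -9/5, a_2 = 0, so
  g(x) = -9*x/5 - 3.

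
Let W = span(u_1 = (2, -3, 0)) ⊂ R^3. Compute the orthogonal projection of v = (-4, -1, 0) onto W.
proj_W(v) = (-10/13, 15/13, 0)

Set up U = [u_1 | ... | u_1] ∈ R^(3×1). The projector onto W = col(U) is P = U (U^T U)^(-1) U^T.
Compute U^T U =
  [13],
and U^T v = (-5).
Solve U^T U · c = U^T v for the coefficients: c = (-5/13). The projection is proj_W(v) = U c.
Check: (v - proj_W(v)) · u_1 = 0  (should be 0).
Result: proj_W(v) = (-10/13, 15/13, 0).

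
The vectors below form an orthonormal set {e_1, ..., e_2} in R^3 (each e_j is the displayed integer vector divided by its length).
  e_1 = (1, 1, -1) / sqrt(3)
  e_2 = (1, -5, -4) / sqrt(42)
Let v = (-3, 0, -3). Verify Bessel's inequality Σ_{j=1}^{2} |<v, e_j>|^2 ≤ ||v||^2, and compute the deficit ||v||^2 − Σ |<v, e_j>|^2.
Σ |<v, e_j>|^2 = 27/14; ||v||^2 = 18; deficit = 225/14

Write each e_j = u_j / sqrt(<u_j, u_j>) where u_j is the displayed integer vector. Then <v, e_j> = <v, u_j> / sqrt(<u_j, u_j>), so |<v, e_j>|^2 = <v, u_j>^2 / <u_j, u_j>.
Coefficients: <v, e_1> = 0/sqrt(3), <v, e_2> = 9/sqrt(42).
Square and sum: Σ |<v, e_j>|^2 = 27/14.
Compute ||v||^2 = v·v = 18.
Deficit = 18 − 27/14 = 225/14 ≥ 0, confirming Bessel's inequality. (The deficit equals ||v − Σ <v,e_j> e_j||^2, the squared distance from v to span{e_j}.)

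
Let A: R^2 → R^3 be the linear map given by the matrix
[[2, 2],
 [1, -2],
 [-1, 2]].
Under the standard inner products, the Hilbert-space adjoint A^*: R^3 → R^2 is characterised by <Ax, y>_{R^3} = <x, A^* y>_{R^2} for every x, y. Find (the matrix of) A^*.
A^* = A^T =
[[2, 1, -1],
 [2, -2, 2]]

For real matrices with standard dot products, the defining identity <Ax, y> = <x, A^* y> gives (Ax)^T y = x^T (A^*) y, i.e. x^T A^T y = x^T (A^*) y. Since this holds for all x, y, we must have A^* = A^T. Therefore
A^* =
[[2, 1, -1],
 [2, -2, 2]].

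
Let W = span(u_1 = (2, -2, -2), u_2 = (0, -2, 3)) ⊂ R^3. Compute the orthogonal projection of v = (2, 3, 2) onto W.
proj_W(v) = (-39/38, 45/38, 15/19)

Set up U = [u_1 | ... | u_2] ∈ R^(3×2). The projector onto W = col(U) is P = U (U^T U)^(-1) U^T.
Compute U^T U =
  [12, -2]
  [-2, 13],
and U^T v = (-6, 0).
Solve U^T U · c = U^T v for the coefficients: c = (-39/76, -3/38). The projection is proj_W(v) = U c.
Check: (v - proj_W(v)) · u_1 = 0  (should be 0).
Check: (v - proj_W(v)) · u_2 = 0  (should be 0).
Result: proj_W(v) = (-39/38, 45/38, 15/19).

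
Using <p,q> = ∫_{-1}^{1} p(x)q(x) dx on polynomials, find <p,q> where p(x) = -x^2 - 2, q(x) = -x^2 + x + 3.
<p,q> = -184/15

Expand the product: p(x)·q(x) = x^4 - x^3 - x^2 - 2*x - 6.
∫_{-1}^{1} of each monomial x^k gives [2/(k+1) if k even, 0 if k odd]. Integrating term-by-term (or equivalently evaluating the antiderivative F(x) = x^5/5 - x^4/4 - x^3/3 - x^2 - 6*x at the endpoints):
  F(1) − F(−1) = -443/60 − (293/60) = -184/15.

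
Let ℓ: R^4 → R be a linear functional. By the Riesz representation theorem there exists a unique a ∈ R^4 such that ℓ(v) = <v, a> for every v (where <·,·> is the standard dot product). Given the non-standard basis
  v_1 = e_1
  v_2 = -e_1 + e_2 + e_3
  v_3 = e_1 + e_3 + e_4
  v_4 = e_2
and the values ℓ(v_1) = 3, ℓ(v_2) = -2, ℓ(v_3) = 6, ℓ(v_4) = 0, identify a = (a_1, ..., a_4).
a = (3, 0, 1, 2)

Write a = (a_1, ..., a_4) in the standard basis. For each basis vector v_i, ℓ(v_i) = <v_i, a> is a linear equation in the a_j's. Collect the n equations into a matrix system V a = ℓ, where row i of V is v_i (expressed in the standard basis). Since V is invertible (lower-triangular with 1s on the diagonal, up to permutation), solve by back-substitution:
  V =
[[1, 0, 0, 0],
 [-1, 1, 1, 0],
 [1, 0, 1, 1],
 [0, 1, 0, 0]]
  V a = (3, -2, 6, 0)
Solving gives a = (3, 0, 1, 2).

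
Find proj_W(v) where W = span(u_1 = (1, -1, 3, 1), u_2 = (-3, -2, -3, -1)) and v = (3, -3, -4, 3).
proj_W(v) = (-24/31, -15/31, -126/155, -42/155)

Set up U = [u_1 | ... | u_2] ∈ R^(4×2). The projector onto W = col(U) is P = U (U^T U)^(-1) U^T.
Compute U^T U =
  [12, -11]
  [-11, 23],
and U^T v = (-3, 6).
Solve U^T U · c = U^T v for the coefficients: c = (-3/155, 39/155). The projection is proj_W(v) = U c.
Check: (v - proj_W(v)) · u_1 = 0  (should be 0).
Check: (v - proj_W(v)) · u_2 = 0  (should be 0).
Result: proj_W(v) = (-24/31, -15/31, -126/155, -42/155).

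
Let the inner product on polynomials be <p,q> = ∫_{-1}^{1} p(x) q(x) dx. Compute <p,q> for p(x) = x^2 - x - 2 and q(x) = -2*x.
<p,q> = 4/3

Expand the product: p(x)·q(x) = -2*x^3 + 2*x^2 + 4*x.
∫_{-1}^{1} of each monomial x^k gives [2/(k+1) if k even, 0 if k odd]. Integrating term-by-term (or equivalently evaluating the antiderivative F(x) = -x^4/2 + 2*x^3/3 + 2*x^2 at the endpoints):
  F(1) − F(−1) = 13/6 − (5/6) = 4/3.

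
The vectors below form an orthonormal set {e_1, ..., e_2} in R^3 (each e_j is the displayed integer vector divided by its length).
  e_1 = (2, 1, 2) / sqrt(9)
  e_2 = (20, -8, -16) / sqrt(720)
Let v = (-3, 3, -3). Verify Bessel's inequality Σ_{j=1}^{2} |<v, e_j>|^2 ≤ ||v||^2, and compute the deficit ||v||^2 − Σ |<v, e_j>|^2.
Σ |<v, e_j>|^2 = 54/5; ||v||^2 = 27; deficit = 81/5

Write each e_j = u_j / sqrt(<u_j, u_j>) where u_j is the displayed integer vector. Then <v, e_j> = <v, u_j> / sqrt(<u_j, u_j>), so |<v, e_j>|^2 = <v, u_j>^2 / <u_j, u_j>.
Coefficients: <v, e_1> = -9/sqrt(9), <v, e_2> = -36/sqrt(720).
Square and sum: Σ |<v, e_j>|^2 = 54/5.
Compute ||v||^2 = v·v = 27.
Deficit = 27 − 54/5 = 81/5 ≥ 0, confirming Bessel's inequality. (The deficit equals ||v − Σ <v,e_j> e_j||^2, the squared distance from v to span{e_j}.)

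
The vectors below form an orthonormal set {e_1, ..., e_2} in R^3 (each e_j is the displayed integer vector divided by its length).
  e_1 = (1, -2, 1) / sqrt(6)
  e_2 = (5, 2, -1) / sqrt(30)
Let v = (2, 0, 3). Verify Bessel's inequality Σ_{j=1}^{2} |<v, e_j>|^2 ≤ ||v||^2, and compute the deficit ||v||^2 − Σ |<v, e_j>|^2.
Σ |<v, e_j>|^2 = 29/5; ||v||^2 = 13; deficit = 36/5

Write each e_j = u_j / sqrt(<u_j, u_j>) where u_j is the displayed integer vector. Then <v, e_j> = <v, u_j> / sqrt(<u_j, u_j>), so |<v, e_j>|^2 = <v, u_j>^2 / <u_j, u_j>.
Coefficients: <v, e_1> = 5/sqrt(6), <v, e_2> = 7/sqrt(30).
Square and sum: Σ |<v, e_j>|^2 = 29/5.
Compute ||v||^2 = v·v = 13.
Deficit = 13 − 29/5 = 36/5 ≥ 0, confirming Bessel's inequality. (The deficit equals ||v − Σ <v,e_j> e_j||^2, the squared distance from v to span{e_j}.)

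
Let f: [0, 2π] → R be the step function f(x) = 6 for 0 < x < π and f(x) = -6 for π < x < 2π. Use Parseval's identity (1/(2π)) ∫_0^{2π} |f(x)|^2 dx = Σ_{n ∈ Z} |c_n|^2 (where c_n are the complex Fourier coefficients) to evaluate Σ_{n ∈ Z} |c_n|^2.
Σ |c_n|^2 = 36

Parseval equates the L^2 energy of f (normalised by 1/(2π)) with the ℓ^2 sum of its Fourier coefficients: (1/(2π)) ∫_0^{2π} |f|^2 = Σ |c_n|^2.
Compute the left side: (1/(2π)) [∫_0^π 6^2 dx + ∫_π^{2π} (-6)^2 dx] = (1/(2π)) · (36π + 36π) = (36 + 36)/2 = 36.
So Σ_{n ∈ Z} |c_n|^2 = 36.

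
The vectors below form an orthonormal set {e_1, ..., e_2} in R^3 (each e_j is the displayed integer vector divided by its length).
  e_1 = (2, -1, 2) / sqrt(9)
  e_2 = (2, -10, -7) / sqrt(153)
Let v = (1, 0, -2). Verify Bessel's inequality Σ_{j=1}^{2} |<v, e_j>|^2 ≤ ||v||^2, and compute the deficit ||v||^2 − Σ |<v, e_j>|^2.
Σ |<v, e_j>|^2 = 36/17; ||v||^2 = 5; deficit = 49/17

Write each e_j = u_j / sqrt(<u_j, u_j>) where u_j is the displayed integer vector. Then <v, e_j> = <v, u_j> / sqrt(<u_j, u_j>), so |<v, e_j>|^2 = <v, u_j>^2 / <u_j, u_j>.
Coefficients: <v, e_1> = -2/sqrt(9), <v, e_2> = 16/sqrt(153).
Square and sum: Σ |<v, e_j>|^2 = 36/17.
Compute ||v||^2 = v·v = 5.
Deficit = 5 − 36/17 = 49/17 ≥ 0, confirming Bessel's inequality. (The deficit equals ||v − Σ <v,e_j> e_j||^2, the squared distance from v to span{e_j}.)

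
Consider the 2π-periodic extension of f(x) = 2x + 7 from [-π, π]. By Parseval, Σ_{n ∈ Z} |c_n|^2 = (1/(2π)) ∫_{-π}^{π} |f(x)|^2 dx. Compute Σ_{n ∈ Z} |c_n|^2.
Σ |c_n|^2 = 4π^2/3 + 49

Expand and integrate term by term over [-π, π]:
  ∫ (2x)^2 dx = 4·(2π^3/3); ∫ 2·2·(7)·x dx = 0 (odd integrand); ∫ 7^2 dx = 49·2π.
So (1/(2π)) ∫_{-π}^{π} (2x + 7)^2 dx = 4π^2/3 + 49 = 4π^2/3 + 49.
Parseval ⇒ Σ |c_n|^2 = 4π^2/3 + 49.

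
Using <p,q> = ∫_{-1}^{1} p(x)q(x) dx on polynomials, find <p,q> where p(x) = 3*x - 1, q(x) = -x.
<p,q> = -2

Expand the product: p(x)·q(x) = -3*x^2 + x.
∫_{-1}^{1} of each monomial x^k gives [2/(k+1) if k even, 0 if k odd]. Integrating term-by-term (or equivalently evaluating the antiderivative F(x) = -x^3 + x^2/2 at the endpoints):
  F(1) − F(−1) = -1/2 − (3/2) = -2.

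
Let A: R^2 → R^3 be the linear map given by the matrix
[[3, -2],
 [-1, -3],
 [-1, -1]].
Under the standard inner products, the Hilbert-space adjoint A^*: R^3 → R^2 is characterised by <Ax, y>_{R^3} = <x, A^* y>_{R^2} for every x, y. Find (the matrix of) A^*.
A^* = A^T =
[[3, -1, -1],
 [-2, -3, -1]]

For real matrices with standard dot products, the defining identity <Ax, y> = <x, A^* y> gives (Ax)^T y = x^T (A^*) y, i.e. x^T A^T y = x^T (A^*) y. Since this holds for all x, y, we must have A^* = A^T. Therefore
A^* =
[[3, -1, -1],
 [-2, -3, -1]].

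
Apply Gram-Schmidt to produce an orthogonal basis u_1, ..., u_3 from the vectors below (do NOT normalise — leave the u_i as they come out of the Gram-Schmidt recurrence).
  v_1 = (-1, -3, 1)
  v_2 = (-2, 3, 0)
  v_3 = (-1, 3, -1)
Orthogonal basis:
  u_1 = (-1, -3, 1)
  u_2 = (-29/11, 12/11, 7/11)
  u_3 = (-9/47, -6/47, -27/47)

Apply the Gram-Schmidt recurrence
  u_1 = v_1
  u_i = v_i − Σ_{j<i} ((v_i · u_j) / (u_j · u_j)) · u_j.

Step by step this gives:
  u_1 = (-1, -3, 1)
  u_2 = (-29/11, 12/11, 7/11)
  u_3 = (-9/47, -6/47, -27/47)

Orthogonality check:
  u_2 · u_1 = 0 (should be 0)
  u_3 · u_1 = 0 (should be 0)
  u_3 · u_2 = 0 (should be 0)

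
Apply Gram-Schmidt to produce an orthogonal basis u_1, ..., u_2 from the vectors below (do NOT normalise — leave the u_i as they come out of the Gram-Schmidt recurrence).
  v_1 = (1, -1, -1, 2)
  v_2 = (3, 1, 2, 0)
Orthogonal basis:
  u_1 = (1, -1, -1, 2)
  u_2 = (3, 1, 2, 0)

Apply the Gram-Schmidt recurrence
  u_1 = v_1
  u_i = v_i − Σ_{j<i} ((v_i · u_j) / (u_j · u_j)) · u_j.

Step by step this gives:
  u_1 = (1, -1, -1, 2)
  u_2 = (3, 1, 2, 0)

Orthogonality check:
  u_2 · u_1 = 0 (should be 0)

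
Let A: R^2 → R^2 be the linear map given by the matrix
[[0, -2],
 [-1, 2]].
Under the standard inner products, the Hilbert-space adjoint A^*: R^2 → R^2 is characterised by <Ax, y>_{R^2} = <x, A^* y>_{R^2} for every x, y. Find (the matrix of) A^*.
A^* = A^T =
[[0, -1],
 [-2, 2]]

For real matrices with standard dot products, the defining identity <Ax, y> = <x, A^* y> gives (Ax)^T y = x^T (A^*) y, i.e. x^T A^T y = x^T (A^*) y. Since this holds for all x, y, we must have A^* = A^T. Therefore
A^* =
[[0, -1],
 [-2, 2]].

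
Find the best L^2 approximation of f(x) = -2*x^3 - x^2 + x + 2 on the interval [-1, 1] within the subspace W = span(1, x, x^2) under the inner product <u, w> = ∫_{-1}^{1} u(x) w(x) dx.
g(x) = -x^2 - x/5 + 2

The best approximation g ∈ W is the orthogonal projection of f onto W. Writing g = a_0 + a_1 x + a_2 x^2, the coefficients solve the normal equations G · a = b where
  G_{ij} = <φ_i, φ_j> and b_i = <f, φ_i>, with φ_0 = 1, φ_1 = x, φ_2 = x^2.
G =
  [2, 0, 2/3]
  [0, 2/3, 0]
  [2/3, 0, 2/5],
b = (10/3, -2/15, 14/15).
Solving gives a_0 = 2, a_1 = -1/5, a_2 = -1, so
  g(x) = -x^2 - x/5 + 2.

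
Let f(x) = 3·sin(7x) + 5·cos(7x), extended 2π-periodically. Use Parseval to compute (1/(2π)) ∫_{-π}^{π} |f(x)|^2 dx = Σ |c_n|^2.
Σ |c_n|^2 = 17

Expand |f|^2 and use orthogonality of {sin(nx), cos(mx)} on [-π, π]:
  ∫_{-π}^{π} sin(nx)^2 dx = π, ∫ cos(mx)^2 dx = π, and cross terms integrate to 0.
So ∫_{-π}^{π} f(x)^2 dx = 3^2 · π + 5^2 · π = (9 + 25)π.
Divide by 2π: (9 + 25)/2 = 17.
By Parseval, this equals Σ |c_n|^2.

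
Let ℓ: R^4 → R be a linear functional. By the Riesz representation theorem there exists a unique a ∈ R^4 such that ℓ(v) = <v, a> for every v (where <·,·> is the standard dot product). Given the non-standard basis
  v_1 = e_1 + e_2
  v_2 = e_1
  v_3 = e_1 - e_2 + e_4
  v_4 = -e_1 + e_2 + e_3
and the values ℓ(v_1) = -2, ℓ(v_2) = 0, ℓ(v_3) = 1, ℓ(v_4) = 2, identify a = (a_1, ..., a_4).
a = (0, -2, 4, -1)

Write a = (a_1, ..., a_4) in the standard basis. For each basis vector v_i, ℓ(v_i) = <v_i, a> is a linear equation in the a_j's. Collect the n equations into a matrix system V a = ℓ, where row i of V is v_i (expressed in the standard basis). Since V is invertible (lower-triangular with 1s on the diagonal, up to permutation), solve by back-substitution:
  V =
[[1, 1, 0, 0],
 [1, 0, 0, 0],
 [1, -1, 0, 1],
 [-1, 1, 1, 0]]
  V a = (-2, 0, 1, 2)
Solving gives a = (0, -2, 4, -1).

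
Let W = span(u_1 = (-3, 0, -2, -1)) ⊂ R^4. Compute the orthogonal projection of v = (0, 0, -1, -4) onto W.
proj_W(v) = (-9/7, 0, -6/7, -3/7)

Set up U = [u_1 | ... | u_1] ∈ R^(4×1). The projector onto W = col(U) is P = U (U^T U)^(-1) U^T.
Compute U^T U =
  [14],
and U^T v = (6).
Solve U^T U · c = U^T v for the coefficients: c = (3/7). The projection is proj_W(v) = U c.
Check: (v - proj_W(v)) · u_1 = 0  (should be 0).
Result: proj_W(v) = (-9/7, 0, -6/7, -3/7).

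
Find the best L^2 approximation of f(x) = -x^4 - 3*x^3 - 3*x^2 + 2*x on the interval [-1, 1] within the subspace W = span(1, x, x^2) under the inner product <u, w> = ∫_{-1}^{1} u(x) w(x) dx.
g(x) = -27*x^2/7 + x/5 + 3/35

The best approximation g ∈ W is the orthogonal projection of f onto W. Writing g = a_0 + a_1 x + a_2 x^2, the coefficients solve the normal equations G · a = b where
  G_{ij} = <φ_i, φ_j> and b_i = <f, φ_i>, with φ_0 = 1, φ_1 = x, φ_2 = x^2.
G =
  [2, 0, 2/3]
  [0, 2/3, 0]
  [2/3, 0, 2/5],
b = (-12/5, 2/15, -52/35).
Solving gives a_0 = 3/35, a_1 = 1/5, a_2 = -27/7, so
  g(x) = -27*x^2/7 + x/5 + 3/35.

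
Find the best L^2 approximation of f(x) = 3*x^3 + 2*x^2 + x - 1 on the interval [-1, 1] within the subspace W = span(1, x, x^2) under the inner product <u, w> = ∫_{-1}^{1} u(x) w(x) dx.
g(x) = 2*x^2 + 14*x/5 - 1

The best approximation g ∈ W is the orthogonal projection of f onto W. Writing g = a_0 + a_1 x + a_2 x^2, the coefficients solve the normal equations G · a = b where
  G_{ij} = <φ_i, φ_j> and b_i = <f, φ_i>, with φ_0 = 1, φ_1 = x, φ_2 = x^2.
G =
  [2, 0, 2/3]
  [0, 2/3, 0]
  [2/3, 0, 2/5],
b = (-2/3, 28/15, 2/15).
Solving gives a_0 = -1, a_1 = 14/5, a_2 = 2, so
  g(x) = 2*x^2 + 14*x/5 - 1.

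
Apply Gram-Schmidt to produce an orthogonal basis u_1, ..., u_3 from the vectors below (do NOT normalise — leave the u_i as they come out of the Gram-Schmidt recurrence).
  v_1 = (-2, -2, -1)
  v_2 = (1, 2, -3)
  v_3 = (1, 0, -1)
Orthogonal basis:
  u_1 = (-2, -2, -1)
  u_2 = (1/3, 4/3, -10/3)
  u_3 = (80/117, -70/117, -20/117)

Apply the Gram-Schmidt recurrence
  u_1 = v_1
  u_i = v_i − Σ_{j<i} ((v_i · u_j) / (u_j · u_j)) · u_j.

Step by step this gives:
  u_1 = (-2, -2, -1)
  u_2 = (1/3, 4/3, -10/3)
  u_3 = (80/117, -70/117, -20/117)

Orthogonality check:
  u_2 · u_1 = 0 (should be 0)
  u_3 · u_1 = 0 (should be 0)
  u_3 · u_2 = 0 (should be 0)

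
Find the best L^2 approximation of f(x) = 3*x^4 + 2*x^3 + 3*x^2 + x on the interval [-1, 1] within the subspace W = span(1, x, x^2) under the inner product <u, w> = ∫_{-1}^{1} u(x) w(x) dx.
g(x) = 39*x^2/7 + 11*x/5 - 9/35

The best approximation g ∈ W is the orthogonal projection of f onto W. Writing g = a_0 + a_1 x + a_2 x^2, the coefficients solve the normal equations G · a = b where
  G_{ij} = <φ_i, φ_j> and b_i = <f, φ_i>, with φ_0 = 1, φ_1 = x, φ_2 = x^2.
G =
  [2, 0, 2/3]
  [0, 2/3, 0]
  [2/3, 0, 2/5],
b = (16/5, 22/15, 72/35).
Solving gives a_0 = -9/35, a_1 = 11/5, a_2 = 39/7, so
  g(x) = 39*x^2/7 + 11*x/5 - 9/35.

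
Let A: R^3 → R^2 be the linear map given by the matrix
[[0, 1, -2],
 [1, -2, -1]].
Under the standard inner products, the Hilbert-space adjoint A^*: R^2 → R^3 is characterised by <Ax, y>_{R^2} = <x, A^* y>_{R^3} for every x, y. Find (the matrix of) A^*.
A^* = A^T =
[[0, 1],
 [1, -2],
 [-2, -1]]

For real matrices with standard dot products, the defining identity <Ax, y> = <x, A^* y> gives (Ax)^T y = x^T (A^*) y, i.e. x^T A^T y = x^T (A^*) y. Since this holds for all x, y, we must have A^* = A^T. Therefore
A^* =
[[0, 1],
 [1, -2],
 [-2, -1]].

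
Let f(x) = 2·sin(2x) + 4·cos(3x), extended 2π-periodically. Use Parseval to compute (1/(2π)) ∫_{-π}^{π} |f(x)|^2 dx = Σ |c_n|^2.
Σ |c_n|^2 = 10

Expand |f|^2 and use orthogonality of {sin(nx), cos(mx)} on [-π, π]:
  ∫_{-π}^{π} sin(nx)^2 dx = π, ∫ cos(mx)^2 dx = π, and cross terms integrate to 0.
So ∫_{-π}^{π} f(x)^2 dx = 2^2 · π + 4^2 · π = (4 + 16)π.
Divide by 2π: (4 + 16)/2 = 10.
By Parseval, this equals Σ |c_n|^2.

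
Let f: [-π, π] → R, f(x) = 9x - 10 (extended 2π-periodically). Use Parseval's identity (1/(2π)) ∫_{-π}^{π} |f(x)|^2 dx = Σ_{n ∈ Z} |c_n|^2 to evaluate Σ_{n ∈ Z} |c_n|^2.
Σ |c_n|^2 = 27π^2 + 100

Expand and integrate term by term over [-π, π]:
  ∫ (9x)^2 dx = 81·(2π^3/3); ∫ 2·9·(-10)·x dx = 0 (odd integrand); ∫ (-10)^2 dx = 100·2π.
So (1/(2π)) ∫_{-π}^{π} (9x - 10)^2 dx = 81π^2/3 + 100 = 27π^2 + 100.
Parseval ⇒ Σ |c_n|^2 = 27π^2 + 100.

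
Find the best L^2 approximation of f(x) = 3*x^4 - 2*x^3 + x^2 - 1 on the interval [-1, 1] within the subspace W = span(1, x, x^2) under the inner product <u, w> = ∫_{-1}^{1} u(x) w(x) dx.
g(x) = 25*x^2/7 - 6*x/5 - 44/35

The best approximation g ∈ W is the orthogonal projection of f onto W. Writing g = a_0 + a_1 x + a_2 x^2, the coefficients solve the normal equations G · a = b where
  G_{ij} = <φ_i, φ_j> and b_i = <f, φ_i>, with φ_0 = 1, φ_1 = x, φ_2 = x^2.
G =
  [2, 0, 2/3]
  [0, 2/3, 0]
  [2/3, 0, 2/5],
b = (-2/15, -4/5, 62/105).
Solving gives a_0 = -44/35, a_1 = -6/5, a_2 = 25/7, so
  g(x) = 25*x^2/7 - 6*x/5 - 44/35.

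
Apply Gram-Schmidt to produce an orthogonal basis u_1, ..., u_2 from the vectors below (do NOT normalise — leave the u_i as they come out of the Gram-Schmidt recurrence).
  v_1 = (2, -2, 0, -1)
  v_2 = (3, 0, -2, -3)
Orthogonal basis:
  u_1 = (2, -2, 0, -1)
  u_2 = (1, 2, -2, -2)

Apply the Gram-Schmidt recurrence
  u_1 = v_1
  u_i = v_i − Σ_{j<i} ((v_i · u_j) / (u_j · u_j)) · u_j.

Step by step this gives:
  u_1 = (2, -2, 0, -1)
  u_2 = (1, 2, -2, -2)

Orthogonality check:
  u_2 · u_1 = 0 (should be 0)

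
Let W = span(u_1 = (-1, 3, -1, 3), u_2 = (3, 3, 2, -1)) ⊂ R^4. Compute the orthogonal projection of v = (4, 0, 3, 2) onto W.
proj_W(v) = (334/153, 94/51, 227/153, -146/153)

Set up U = [u_1 | ... | u_2] ∈ R^(4×2). The projector onto W = col(U) is P = U (U^T U)^(-1) U^T.
Compute U^T U =
  [20, 1]
  [1, 23],
and U^T v = (-1, 16).
Solve U^T U · c = U^T v for the coefficients: c = (-13/153, 107/153). The projection is proj_W(v) = U c.
Check: (v - proj_W(v)) · u_1 = 0  (should be 0).
Check: (v - proj_W(v)) · u_2 = 0  (should be 0).
Result: proj_W(v) = (334/153, 94/51, 227/153, -146/153).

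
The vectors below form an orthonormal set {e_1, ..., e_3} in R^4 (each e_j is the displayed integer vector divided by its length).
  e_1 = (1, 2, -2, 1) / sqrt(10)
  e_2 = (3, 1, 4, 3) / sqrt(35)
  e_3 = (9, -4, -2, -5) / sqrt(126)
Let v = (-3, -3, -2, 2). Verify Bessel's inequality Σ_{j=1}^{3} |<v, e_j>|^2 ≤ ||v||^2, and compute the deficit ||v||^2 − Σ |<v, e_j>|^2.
Σ |<v, e_j>|^2 = 10; ||v||^2 = 26; deficit = 16

Write each e_j = u_j / sqrt(<u_j, u_j>) where u_j is the displayed integer vector. Then <v, e_j> = <v, u_j> / sqrt(<u_j, u_j>), so |<v, e_j>|^2 = <v, u_j>^2 / <u_j, u_j>.
Coefficients: <v, e_1> = -3/sqrt(10), <v, e_2> = -14/sqrt(35), <v, e_3> = -21/sqrt(126).
Square and sum: Σ |<v, e_j>|^2 = 10.
Compute ||v||^2 = v·v = 26.
Deficit = 26 − 10 = 16 ≥ 0, confirming Bessel's inequality. (The deficit equals ||v − Σ <v,e_j> e_j||^2, the squared distance from v to span{e_j}.)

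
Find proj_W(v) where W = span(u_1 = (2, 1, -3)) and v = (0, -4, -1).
proj_W(v) = (-1/7, -1/14, 3/14)

Set up U = [u_1 | ... | u_1] ∈ R^(3×1). The projector onto W = col(U) is P = U (U^T U)^(-1) U^T.
Compute U^T U =
  [14],
and U^T v = (-1).
Solve U^T U · c = U^T v for the coefficients: c = (-1/14). The projection is proj_W(v) = U c.
Check: (v - proj_W(v)) · u_1 = 0  (should be 0).
Result: proj_W(v) = (-1/7, -1/14, 3/14).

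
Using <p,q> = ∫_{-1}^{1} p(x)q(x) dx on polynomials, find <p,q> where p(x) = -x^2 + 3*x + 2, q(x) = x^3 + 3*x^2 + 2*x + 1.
<p,q> = 34/3

Expand the product: p(x)·q(x) = -x^5 + 9*x^3 + 11*x^2 + 7*x + 2.
∫_{-1}^{1} of each monomial x^k gives [2/(k+1) if k even, 0 if k odd]. Integrating term-by-term (or equivalently evaluating the antiderivative F(x) = -x^6/6 + 9*x^4/4 + 11*x^3/3 + 7*x^2/2 + 2*x at the endpoints):
  F(1) − F(−1) = 45/4 − (-1/12) = 34/3.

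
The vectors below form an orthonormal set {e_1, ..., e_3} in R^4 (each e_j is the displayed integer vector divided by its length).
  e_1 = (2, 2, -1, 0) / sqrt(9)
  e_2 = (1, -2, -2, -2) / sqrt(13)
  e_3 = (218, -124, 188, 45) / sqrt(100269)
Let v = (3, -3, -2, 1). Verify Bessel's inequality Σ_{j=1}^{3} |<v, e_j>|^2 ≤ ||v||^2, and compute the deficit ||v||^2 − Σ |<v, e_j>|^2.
Σ |<v, e_j>|^2 = 12486/857; ||v||^2 = 23; deficit = 2**(693/899)*3**(828/899)*5**(634/899)*7**(574/899)/6

Write each e_j = u_j / sqrt(<u_j, u_j>) where u_j is the displayed integer vector. Then <v, e_j> = <v, u_j> / sqrt(<u_j, u_j>), so |<v, e_j>|^2 = <v, u_j>^2 / <u_j, u_j>.
Coefficients: <v, e_1> = 2/sqrt(9), <v, e_2> = 11/sqrt(13), <v, e_3> = 695/sqrt(100269).
Square and sum: Σ |<v, e_j>|^2 = 12486/857.
Compute ||v||^2 = v·v = 23.
Deficit = 23 − 12486/857 = 2**(693/899)*3**(828/899)*5**(634/899)*7**(574/899)/6 ≥ 0, confirming Bessel's inequality. (The deficit equals ||v − Σ <v,e_j> e_j||^2, the squared distance from v to span{e_j}.)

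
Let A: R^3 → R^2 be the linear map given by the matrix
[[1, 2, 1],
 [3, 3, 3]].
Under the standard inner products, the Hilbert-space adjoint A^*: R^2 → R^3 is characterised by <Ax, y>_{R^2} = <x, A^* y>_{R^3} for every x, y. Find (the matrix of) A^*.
A^* = A^T =
[[1, 3],
 [2, 3],
 [1, 3]]

For real matrices with standard dot products, the defining identity <Ax, y> = <x, A^* y> gives (Ax)^T y = x^T (A^*) y, i.e. x^T A^T y = x^T (A^*) y. Since this holds for all x, y, we must have A^* = A^T. Therefore
A^* =
[[1, 3],
 [2, 3],
 [1, 3]].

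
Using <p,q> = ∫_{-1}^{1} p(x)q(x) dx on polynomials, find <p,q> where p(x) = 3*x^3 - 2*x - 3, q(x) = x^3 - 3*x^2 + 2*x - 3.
<p,q> = 2498/105

Expand the product: p(x)·q(x) = 3*x^6 - 9*x^5 + 4*x^4 - 6*x^3 + 5*x^2 + 9.
∫_{-1}^{1} of each monomial x^k gives [2/(k+1) if k even, 0 if k odd]. Integrating term-by-term (or equivalently evaluating the antiderivative F(x) = 3*x^7/7 - 3*x^6/2 + 4*x^5/5 - 3*x^4/2 + 5*x^3/3 + 9*x at the endpoints):
  F(1) − F(−1) = 934/105 − (-1564/105) = 2498/105.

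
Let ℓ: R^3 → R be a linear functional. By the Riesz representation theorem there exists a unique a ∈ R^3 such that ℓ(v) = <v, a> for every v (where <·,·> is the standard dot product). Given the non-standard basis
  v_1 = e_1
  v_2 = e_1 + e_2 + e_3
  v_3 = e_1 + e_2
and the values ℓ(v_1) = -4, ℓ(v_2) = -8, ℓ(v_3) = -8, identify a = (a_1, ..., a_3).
a = (-4, -4, 0)

Write a = (a_1, ..., a_3) in the standard basis. For each basis vector v_i, ℓ(v_i) = <v_i, a> is a linear equation in the a_j's. Collect the n equations into a matrix system V a = ℓ, where row i of V is v_i (expressed in the standard basis). Since V is invertible (lower-triangular with 1s on the diagonal, up to permutation), solve by back-substitution:
  V =
[[1, 0, 0],
 [1, 1, 1],
 [1, 1, 0]]
  V a = (-4, -8, -8)
Solving gives a = (-4, -4, 0).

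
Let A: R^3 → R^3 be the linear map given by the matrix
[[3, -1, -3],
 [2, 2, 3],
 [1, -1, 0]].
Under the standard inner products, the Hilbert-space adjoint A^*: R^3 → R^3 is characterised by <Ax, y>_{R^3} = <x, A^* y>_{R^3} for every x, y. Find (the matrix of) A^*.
A^* = A^T =
[[3, 2, 1],
 [-1, 2, -1],
 [-3, 3, 0]]

For real matrices with standard dot products, the defining identity <Ax, y> = <x, A^* y> gives (Ax)^T y = x^T (A^*) y, i.e. x^T A^T y = x^T (A^*) y. Since this holds for all x, y, we must have A^* = A^T. Therefore
A^* =
[[3, 2, 1],
 [-1, 2, -1],
 [-3, 3, 0]].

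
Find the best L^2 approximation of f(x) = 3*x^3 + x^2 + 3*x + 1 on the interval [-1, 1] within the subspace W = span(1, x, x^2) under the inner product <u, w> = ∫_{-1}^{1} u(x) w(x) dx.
g(x) = x^2 + 24*x/5 + 1

The best approximation g ∈ W is the orthogonal projection of f onto W. Writing g = a_0 + a_1 x + a_2 x^2, the coefficients solve the normal equations G · a = b where
  G_{ij} = <φ_i, φ_j> and b_i = <f, φ_i>, with φ_0 = 1, φ_1 = x, φ_2 = x^2.
G =
  [2, 0, 2/3]
  [0, 2/3, 0]
  [2/3, 0, 2/5],
b = (8/3, 16/5, 16/15).
Solving gives a_0 = 1, a_1 = 24/5, a_2 = 1, so
  g(x) = x^2 + 24*x/5 + 1.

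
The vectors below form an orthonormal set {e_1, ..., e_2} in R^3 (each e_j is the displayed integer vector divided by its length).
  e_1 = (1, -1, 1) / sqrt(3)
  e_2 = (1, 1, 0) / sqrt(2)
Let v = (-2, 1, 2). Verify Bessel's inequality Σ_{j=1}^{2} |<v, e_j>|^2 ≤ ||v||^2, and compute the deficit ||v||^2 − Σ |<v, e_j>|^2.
Σ |<v, e_j>|^2 = 5/6; ||v||^2 = 9; deficit = 49/6

Write each e_j = u_j / sqrt(<u_j, u_j>) where u_j is the displayed integer vector. Then <v, e_j> = <v, u_j> / sqrt(<u_j, u_j>), so |<v, e_j>|^2 = <v, u_j>^2 / <u_j, u_j>.
Coefficients: <v, e_1> = -1/sqrt(3), <v, e_2> = -1/sqrt(2).
Square and sum: Σ |<v, e_j>|^2 = 5/6.
Compute ||v||^2 = v·v = 9.
Deficit = 9 − 5/6 = 49/6 ≥ 0, confirming Bessel's inequality. (The deficit equals ||v − Σ <v,e_j> e_j||^2, the squared distance from v to span{e_j}.)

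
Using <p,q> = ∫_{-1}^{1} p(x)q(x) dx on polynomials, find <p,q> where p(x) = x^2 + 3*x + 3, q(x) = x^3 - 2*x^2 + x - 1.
<p,q> = -124/15

Expand the product: p(x)·q(x) = x^5 + x^4 - 2*x^3 - 4*x^2 - 3.
∫_{-1}^{1} of each monomial x^k gives [2/(k+1) if k even, 0 if k odd]. Integrating term-by-term (or equivalently evaluating the antiderivative F(x) = x^6/6 + x^5/5 - x^4/2 - 4*x^3/3 - 3*x at the endpoints):
  F(1) − F(−1) = -67/15 − (19/5) = -124/15.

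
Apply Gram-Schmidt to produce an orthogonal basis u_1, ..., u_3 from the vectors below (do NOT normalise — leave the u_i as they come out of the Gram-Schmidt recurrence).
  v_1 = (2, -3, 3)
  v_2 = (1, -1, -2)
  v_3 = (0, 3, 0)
Orthogonal basis:
  u_1 = (2, -3, 3)
  u_2 = (12/11, -25/22, -41/22)
  u_3 = (189/131, 147/131, 21/131)

Apply the Gram-Schmidt recurrence
  u_1 = v_1
  u_i = v_i − Σ_{j<i} ((v_i · u_j) / (u_j · u_j)) · u_j.

Step by step this gives:
  u_1 = (2, -3, 3)
  u_2 = (12/11, -25/22, -41/22)
  u_3 = (189/131, 147/131, 21/131)

Orthogonality check:
  u_2 · u_1 = 0 (should be 0)
  u_3 · u_1 = 0 (should be 0)
  u_3 · u_2 = 0 (should be 0)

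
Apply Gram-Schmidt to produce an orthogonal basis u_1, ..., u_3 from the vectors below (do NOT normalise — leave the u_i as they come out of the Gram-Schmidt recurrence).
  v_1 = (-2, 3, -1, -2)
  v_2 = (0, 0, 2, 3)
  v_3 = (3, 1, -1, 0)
Orthogonal basis:
  u_1 = (-2, 3, -1, -2)
  u_2 = (-8/9, 4/3, 14/9, 19/9)
  u_3 = (213/85, 148/85, -54/85, 36/85)

Apply the Gram-Schmidt recurrence
  u_1 = v_1
  u_i = v_i − Σ_{j<i} ((v_i · u_j) / (u_j · u_j)) · u_j.

Step by step this gives:
  u_1 = (-2, 3, -1, -2)
  u_2 = (-8/9, 4/3, 14/9, 19/9)
  u_3 = (213/85, 148/85, -54/85, 36/85)

Orthogonality check:
  u_2 · u_1 = 0 (should be 0)
  u_3 · u_1 = 0 (should be 0)
  u_3 · u_2 = 0 (should be 0)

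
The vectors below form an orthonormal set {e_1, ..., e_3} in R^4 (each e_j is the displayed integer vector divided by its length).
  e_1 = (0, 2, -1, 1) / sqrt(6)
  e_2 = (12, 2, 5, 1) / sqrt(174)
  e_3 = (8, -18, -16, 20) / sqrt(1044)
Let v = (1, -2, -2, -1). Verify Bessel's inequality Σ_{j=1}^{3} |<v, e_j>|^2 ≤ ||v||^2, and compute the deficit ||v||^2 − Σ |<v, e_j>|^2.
Σ |<v, e_j>|^2 = 41/9; ||v||^2 = 10; deficit = 49/9

Write each e_j = u_j / sqrt(<u_j, u_j>) where u_j is the displayed integer vector. Then <v, e_j> = <v, u_j> / sqrt(<u_j, u_j>), so |<v, e_j>|^2 = <v, u_j>^2 / <u_j, u_j>.
Coefficients: <v, e_1> = -3/sqrt(6), <v, e_2> = -3/sqrt(174), <v, e_3> = 56/sqrt(1044).
Square and sum: Σ |<v, e_j>|^2 = 41/9.
Compute ||v||^2 = v·v = 10.
Deficit = 10 − 41/9 = 49/9 ≥ 0, confirming Bessel's inequality. (The deficit equals ||v − Σ <v,e_j> e_j||^2, the squared distance from v to span{e_j}.)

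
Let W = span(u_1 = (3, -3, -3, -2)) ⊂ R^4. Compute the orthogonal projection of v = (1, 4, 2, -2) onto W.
proj_W(v) = (-33/31, 33/31, 33/31, 22/31)

Set up U = [u_1 | ... | u_1] ∈ R^(4×1). The projector onto W = col(U) is P = U (U^T U)^(-1) U^T.
Compute U^T U =
  [31],
and U^T v = (-11).
Solve U^T U · c = U^T v for the coefficients: c = (-11/31). The projection is proj_W(v) = U c.
Check: (v - proj_W(v)) · u_1 = 0  (should be 0).
Result: proj_W(v) = (-33/31, 33/31, 33/31, 22/31).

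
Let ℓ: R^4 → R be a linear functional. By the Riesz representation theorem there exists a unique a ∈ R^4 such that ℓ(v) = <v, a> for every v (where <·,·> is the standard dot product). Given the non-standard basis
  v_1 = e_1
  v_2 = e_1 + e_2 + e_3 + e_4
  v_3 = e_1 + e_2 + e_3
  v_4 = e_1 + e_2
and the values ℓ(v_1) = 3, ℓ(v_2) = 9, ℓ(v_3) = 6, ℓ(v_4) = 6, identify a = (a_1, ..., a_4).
a = (3, 3, 0, 3)

Write a = (a_1, ..., a_4) in the standard basis. For each basis vector v_i, ℓ(v_i) = <v_i, a> is a linear equation in the a_j's. Collect the n equations into a matrix system V a = ℓ, where row i of V is v_i (expressed in the standard basis). Since V is invertible (lower-triangular with 1s on the diagonal, up to permutation), solve by back-substitution:
  V =
[[1, 0, 0, 0],
 [1, 1, 1, 1],
 [1, 1, 1, 0],
 [1, 1, 0, 0]]
  V a = (3, 9, 6, 6)
Solving gives a = (3, 3, 0, 3).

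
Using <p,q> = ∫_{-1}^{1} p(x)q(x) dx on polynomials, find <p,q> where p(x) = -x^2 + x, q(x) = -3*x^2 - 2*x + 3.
<p,q> = -32/15

Expand the product: p(x)·q(x) = 3*x^4 - x^3 - 5*x^2 + 3*x.
∫_{-1}^{1} of each monomial x^k gives [2/(k+1) if k even, 0 if k odd]. Integrating term-by-term (or equivalently evaluating the antiderivative F(x) = 3*x^5/5 - x^4/4 - 5*x^3/3 + 3*x^2/2 at the endpoints):
  F(1) − F(−1) = 11/60 − (139/60) = -32/15.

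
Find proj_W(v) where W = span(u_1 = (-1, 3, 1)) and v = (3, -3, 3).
proj_W(v) = (9/11, -27/11, -9/11)

Set up U = [u_1 | ... | u_1] ∈ R^(3×1). The projector onto W = col(U) is P = U (U^T U)^(-1) U^T.
Compute U^T U =
  [11],
and U^T v = (-9).
Solve U^T U · c = U^T v for the coefficients: c = (-9/11). The projection is proj_W(v) = U c.
Check: (v - proj_W(v)) · u_1 = 0  (should be 0).
Result: proj_W(v) = (9/11, -27/11, -9/11).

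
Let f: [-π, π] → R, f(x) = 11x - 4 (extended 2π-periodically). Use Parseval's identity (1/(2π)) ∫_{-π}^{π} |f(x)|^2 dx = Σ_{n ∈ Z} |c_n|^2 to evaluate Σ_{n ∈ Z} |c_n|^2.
Σ |c_n|^2 = 121π^2/3 + 16

Expand and integrate term by term over [-π, π]:
  ∫ (11x)^2 dx = 121·(2π^3/3); ∫ 2·11·(-4)·x dx = 0 (odd integrand); ∫ (-4)^2 dx = 16·2π.
So (1/(2π)) ∫_{-π}^{π} (11x - 4)^2 dx = 121π^2/3 + 16 = 121π^2/3 + 16.
Parseval ⇒ Σ |c_n|^2 = 121π^2/3 + 16.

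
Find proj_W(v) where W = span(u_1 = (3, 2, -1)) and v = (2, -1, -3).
proj_W(v) = (3/2, 1, -1/2)

Set up U = [u_1 | ... | u_1] ∈ R^(3×1). The projector onto W = col(U) is P = U (U^T U)^(-1) U^T.
Compute U^T U =
  [14],
and U^T v = (7).
Solve U^T U · c = U^T v for the coefficients: c = (1/2). The projection is proj_W(v) = U c.
Check: (v - proj_W(v)) · u_1 = 0  (should be 0).
Result: proj_W(v) = (3/2, 1, -1/2).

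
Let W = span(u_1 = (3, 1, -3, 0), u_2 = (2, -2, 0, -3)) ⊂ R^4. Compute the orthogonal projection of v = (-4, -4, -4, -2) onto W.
proj_W(v) = (-16/307, -352/307, 276/307, -390/307)

Set up U = [u_1 | ... | u_2] ∈ R^(4×2). The projector onto W = col(U) is P = U (U^T U)^(-1) U^T.
Compute U^T U =
  [19, 4]
  [4, 17],
and U^T v = (-4, 6).
Solve U^T U · c = U^T v for the coefficients: c = (-92/307, 130/307). The projection is proj_W(v) = U c.
Check: (v - proj_W(v)) · u_1 = 0  (should be 0).
Check: (v - proj_W(v)) · u_2 = 0  (should be 0).
Result: proj_W(v) = (-16/307, -352/307, 276/307, -390/307).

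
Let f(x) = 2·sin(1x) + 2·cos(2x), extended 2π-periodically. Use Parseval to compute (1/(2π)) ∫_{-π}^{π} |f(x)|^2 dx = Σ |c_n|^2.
Σ |c_n|^2 = 4

Expand |f|^2 and use orthogonality of {sin(nx), cos(mx)} on [-π, π]:
  ∫_{-π}^{π} sin(nx)^2 dx = π, ∫ cos(mx)^2 dx = π, and cross terms integrate to 0.
So ∫_{-π}^{π} f(x)^2 dx = 2^2 · π + 2^2 · π = (4 + 4)π.
Divide by 2π: (4 + 4)/2 = 4.
By Parseval, this equals Σ |c_n|^2.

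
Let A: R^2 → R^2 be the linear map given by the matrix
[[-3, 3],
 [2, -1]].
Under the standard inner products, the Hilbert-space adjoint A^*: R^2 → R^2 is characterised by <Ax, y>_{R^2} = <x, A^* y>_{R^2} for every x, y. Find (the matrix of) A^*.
A^* = A^T =
[[-3, 2],
 [3, -1]]

For real matrices with standard dot products, the defining identity <Ax, y> = <x, A^* y> gives (Ax)^T y = x^T (A^*) y, i.e. x^T A^T y = x^T (A^*) y. Since this holds for all x, y, we must have A^* = A^T. Therefore
A^* =
[[-3, 2],
 [3, -1]].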